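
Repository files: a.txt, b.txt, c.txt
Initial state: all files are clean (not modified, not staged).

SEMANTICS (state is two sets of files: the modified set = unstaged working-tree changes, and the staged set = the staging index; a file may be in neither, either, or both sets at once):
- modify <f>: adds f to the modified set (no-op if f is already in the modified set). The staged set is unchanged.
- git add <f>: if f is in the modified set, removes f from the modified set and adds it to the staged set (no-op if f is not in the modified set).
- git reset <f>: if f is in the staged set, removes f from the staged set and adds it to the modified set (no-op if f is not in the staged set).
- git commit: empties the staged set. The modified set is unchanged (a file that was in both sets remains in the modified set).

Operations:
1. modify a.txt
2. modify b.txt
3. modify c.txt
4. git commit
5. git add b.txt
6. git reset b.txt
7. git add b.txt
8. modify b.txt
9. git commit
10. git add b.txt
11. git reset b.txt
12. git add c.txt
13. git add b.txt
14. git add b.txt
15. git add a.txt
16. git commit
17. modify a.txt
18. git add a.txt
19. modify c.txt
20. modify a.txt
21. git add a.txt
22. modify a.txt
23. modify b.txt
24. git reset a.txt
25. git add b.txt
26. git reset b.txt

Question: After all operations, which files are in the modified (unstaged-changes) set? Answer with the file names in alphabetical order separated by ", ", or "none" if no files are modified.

After op 1 (modify a.txt): modified={a.txt} staged={none}
After op 2 (modify b.txt): modified={a.txt, b.txt} staged={none}
After op 3 (modify c.txt): modified={a.txt, b.txt, c.txt} staged={none}
After op 4 (git commit): modified={a.txt, b.txt, c.txt} staged={none}
After op 5 (git add b.txt): modified={a.txt, c.txt} staged={b.txt}
After op 6 (git reset b.txt): modified={a.txt, b.txt, c.txt} staged={none}
After op 7 (git add b.txt): modified={a.txt, c.txt} staged={b.txt}
After op 8 (modify b.txt): modified={a.txt, b.txt, c.txt} staged={b.txt}
After op 9 (git commit): modified={a.txt, b.txt, c.txt} staged={none}
After op 10 (git add b.txt): modified={a.txt, c.txt} staged={b.txt}
After op 11 (git reset b.txt): modified={a.txt, b.txt, c.txt} staged={none}
After op 12 (git add c.txt): modified={a.txt, b.txt} staged={c.txt}
After op 13 (git add b.txt): modified={a.txt} staged={b.txt, c.txt}
After op 14 (git add b.txt): modified={a.txt} staged={b.txt, c.txt}
After op 15 (git add a.txt): modified={none} staged={a.txt, b.txt, c.txt}
After op 16 (git commit): modified={none} staged={none}
After op 17 (modify a.txt): modified={a.txt} staged={none}
After op 18 (git add a.txt): modified={none} staged={a.txt}
After op 19 (modify c.txt): modified={c.txt} staged={a.txt}
After op 20 (modify a.txt): modified={a.txt, c.txt} staged={a.txt}
After op 21 (git add a.txt): modified={c.txt} staged={a.txt}
After op 22 (modify a.txt): modified={a.txt, c.txt} staged={a.txt}
After op 23 (modify b.txt): modified={a.txt, b.txt, c.txt} staged={a.txt}
After op 24 (git reset a.txt): modified={a.txt, b.txt, c.txt} staged={none}
After op 25 (git add b.txt): modified={a.txt, c.txt} staged={b.txt}
After op 26 (git reset b.txt): modified={a.txt, b.txt, c.txt} staged={none}

Answer: a.txt, b.txt, c.txt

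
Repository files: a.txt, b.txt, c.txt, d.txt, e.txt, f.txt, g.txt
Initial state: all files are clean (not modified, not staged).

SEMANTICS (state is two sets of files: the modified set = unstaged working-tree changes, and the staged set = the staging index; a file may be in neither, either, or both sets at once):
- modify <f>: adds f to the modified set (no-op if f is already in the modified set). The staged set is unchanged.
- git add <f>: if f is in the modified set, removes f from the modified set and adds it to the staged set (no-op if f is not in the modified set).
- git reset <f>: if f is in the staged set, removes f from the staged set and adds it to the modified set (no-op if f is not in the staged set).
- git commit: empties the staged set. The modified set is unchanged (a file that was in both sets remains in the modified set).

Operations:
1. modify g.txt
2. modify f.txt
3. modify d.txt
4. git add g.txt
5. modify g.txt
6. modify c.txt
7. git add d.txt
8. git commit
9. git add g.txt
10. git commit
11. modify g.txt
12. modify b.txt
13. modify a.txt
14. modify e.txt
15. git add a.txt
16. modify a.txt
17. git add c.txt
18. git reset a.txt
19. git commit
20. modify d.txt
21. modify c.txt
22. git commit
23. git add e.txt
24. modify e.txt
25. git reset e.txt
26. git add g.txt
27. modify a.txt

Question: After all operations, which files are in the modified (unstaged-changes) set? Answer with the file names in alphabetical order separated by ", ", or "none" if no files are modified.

Answer: a.txt, b.txt, c.txt, d.txt, e.txt, f.txt

Derivation:
After op 1 (modify g.txt): modified={g.txt} staged={none}
After op 2 (modify f.txt): modified={f.txt, g.txt} staged={none}
After op 3 (modify d.txt): modified={d.txt, f.txt, g.txt} staged={none}
After op 4 (git add g.txt): modified={d.txt, f.txt} staged={g.txt}
After op 5 (modify g.txt): modified={d.txt, f.txt, g.txt} staged={g.txt}
After op 6 (modify c.txt): modified={c.txt, d.txt, f.txt, g.txt} staged={g.txt}
After op 7 (git add d.txt): modified={c.txt, f.txt, g.txt} staged={d.txt, g.txt}
After op 8 (git commit): modified={c.txt, f.txt, g.txt} staged={none}
After op 9 (git add g.txt): modified={c.txt, f.txt} staged={g.txt}
After op 10 (git commit): modified={c.txt, f.txt} staged={none}
After op 11 (modify g.txt): modified={c.txt, f.txt, g.txt} staged={none}
After op 12 (modify b.txt): modified={b.txt, c.txt, f.txt, g.txt} staged={none}
After op 13 (modify a.txt): modified={a.txt, b.txt, c.txt, f.txt, g.txt} staged={none}
After op 14 (modify e.txt): modified={a.txt, b.txt, c.txt, e.txt, f.txt, g.txt} staged={none}
After op 15 (git add a.txt): modified={b.txt, c.txt, e.txt, f.txt, g.txt} staged={a.txt}
After op 16 (modify a.txt): modified={a.txt, b.txt, c.txt, e.txt, f.txt, g.txt} staged={a.txt}
After op 17 (git add c.txt): modified={a.txt, b.txt, e.txt, f.txt, g.txt} staged={a.txt, c.txt}
After op 18 (git reset a.txt): modified={a.txt, b.txt, e.txt, f.txt, g.txt} staged={c.txt}
After op 19 (git commit): modified={a.txt, b.txt, e.txt, f.txt, g.txt} staged={none}
After op 20 (modify d.txt): modified={a.txt, b.txt, d.txt, e.txt, f.txt, g.txt} staged={none}
After op 21 (modify c.txt): modified={a.txt, b.txt, c.txt, d.txt, e.txt, f.txt, g.txt} staged={none}
After op 22 (git commit): modified={a.txt, b.txt, c.txt, d.txt, e.txt, f.txt, g.txt} staged={none}
After op 23 (git add e.txt): modified={a.txt, b.txt, c.txt, d.txt, f.txt, g.txt} staged={e.txt}
After op 24 (modify e.txt): modified={a.txt, b.txt, c.txt, d.txt, e.txt, f.txt, g.txt} staged={e.txt}
After op 25 (git reset e.txt): modified={a.txt, b.txt, c.txt, d.txt, e.txt, f.txt, g.txt} staged={none}
After op 26 (git add g.txt): modified={a.txt, b.txt, c.txt, d.txt, e.txt, f.txt} staged={g.txt}
After op 27 (modify a.txt): modified={a.txt, b.txt, c.txt, d.txt, e.txt, f.txt} staged={g.txt}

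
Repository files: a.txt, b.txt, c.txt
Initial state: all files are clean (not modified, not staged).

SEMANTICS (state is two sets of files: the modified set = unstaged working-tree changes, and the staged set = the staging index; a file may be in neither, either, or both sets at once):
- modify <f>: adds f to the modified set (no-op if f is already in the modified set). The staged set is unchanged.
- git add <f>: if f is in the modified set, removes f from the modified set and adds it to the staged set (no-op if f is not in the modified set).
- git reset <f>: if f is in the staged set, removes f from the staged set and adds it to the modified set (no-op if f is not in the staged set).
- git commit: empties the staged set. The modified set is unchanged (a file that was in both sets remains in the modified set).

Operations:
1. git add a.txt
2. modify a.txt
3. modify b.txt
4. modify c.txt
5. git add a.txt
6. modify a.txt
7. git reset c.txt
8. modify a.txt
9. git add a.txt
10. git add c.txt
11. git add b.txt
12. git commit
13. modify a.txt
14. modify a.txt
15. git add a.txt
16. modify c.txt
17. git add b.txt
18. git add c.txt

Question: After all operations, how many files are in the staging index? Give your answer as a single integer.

After op 1 (git add a.txt): modified={none} staged={none}
After op 2 (modify a.txt): modified={a.txt} staged={none}
After op 3 (modify b.txt): modified={a.txt, b.txt} staged={none}
After op 4 (modify c.txt): modified={a.txt, b.txt, c.txt} staged={none}
After op 5 (git add a.txt): modified={b.txt, c.txt} staged={a.txt}
After op 6 (modify a.txt): modified={a.txt, b.txt, c.txt} staged={a.txt}
After op 7 (git reset c.txt): modified={a.txt, b.txt, c.txt} staged={a.txt}
After op 8 (modify a.txt): modified={a.txt, b.txt, c.txt} staged={a.txt}
After op 9 (git add a.txt): modified={b.txt, c.txt} staged={a.txt}
After op 10 (git add c.txt): modified={b.txt} staged={a.txt, c.txt}
After op 11 (git add b.txt): modified={none} staged={a.txt, b.txt, c.txt}
After op 12 (git commit): modified={none} staged={none}
After op 13 (modify a.txt): modified={a.txt} staged={none}
After op 14 (modify a.txt): modified={a.txt} staged={none}
After op 15 (git add a.txt): modified={none} staged={a.txt}
After op 16 (modify c.txt): modified={c.txt} staged={a.txt}
After op 17 (git add b.txt): modified={c.txt} staged={a.txt}
After op 18 (git add c.txt): modified={none} staged={a.txt, c.txt}
Final staged set: {a.txt, c.txt} -> count=2

Answer: 2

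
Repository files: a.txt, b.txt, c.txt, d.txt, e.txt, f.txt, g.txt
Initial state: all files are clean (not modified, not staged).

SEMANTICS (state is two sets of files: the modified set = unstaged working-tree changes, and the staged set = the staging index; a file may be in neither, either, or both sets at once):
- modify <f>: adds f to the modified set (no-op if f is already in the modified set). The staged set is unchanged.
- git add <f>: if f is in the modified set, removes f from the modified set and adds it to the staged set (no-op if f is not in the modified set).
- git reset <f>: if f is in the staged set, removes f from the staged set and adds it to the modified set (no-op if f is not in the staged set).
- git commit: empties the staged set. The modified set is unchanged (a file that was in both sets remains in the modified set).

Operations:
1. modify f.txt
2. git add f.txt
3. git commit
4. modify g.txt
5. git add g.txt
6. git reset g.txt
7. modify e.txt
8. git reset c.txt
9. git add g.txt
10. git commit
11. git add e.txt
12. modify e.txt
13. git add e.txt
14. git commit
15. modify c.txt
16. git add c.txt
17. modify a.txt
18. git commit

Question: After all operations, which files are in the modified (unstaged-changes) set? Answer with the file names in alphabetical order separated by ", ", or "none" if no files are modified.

After op 1 (modify f.txt): modified={f.txt} staged={none}
After op 2 (git add f.txt): modified={none} staged={f.txt}
After op 3 (git commit): modified={none} staged={none}
After op 4 (modify g.txt): modified={g.txt} staged={none}
After op 5 (git add g.txt): modified={none} staged={g.txt}
After op 6 (git reset g.txt): modified={g.txt} staged={none}
After op 7 (modify e.txt): modified={e.txt, g.txt} staged={none}
After op 8 (git reset c.txt): modified={e.txt, g.txt} staged={none}
After op 9 (git add g.txt): modified={e.txt} staged={g.txt}
After op 10 (git commit): modified={e.txt} staged={none}
After op 11 (git add e.txt): modified={none} staged={e.txt}
After op 12 (modify e.txt): modified={e.txt} staged={e.txt}
After op 13 (git add e.txt): modified={none} staged={e.txt}
After op 14 (git commit): modified={none} staged={none}
After op 15 (modify c.txt): modified={c.txt} staged={none}
After op 16 (git add c.txt): modified={none} staged={c.txt}
After op 17 (modify a.txt): modified={a.txt} staged={c.txt}
After op 18 (git commit): modified={a.txt} staged={none}

Answer: a.txt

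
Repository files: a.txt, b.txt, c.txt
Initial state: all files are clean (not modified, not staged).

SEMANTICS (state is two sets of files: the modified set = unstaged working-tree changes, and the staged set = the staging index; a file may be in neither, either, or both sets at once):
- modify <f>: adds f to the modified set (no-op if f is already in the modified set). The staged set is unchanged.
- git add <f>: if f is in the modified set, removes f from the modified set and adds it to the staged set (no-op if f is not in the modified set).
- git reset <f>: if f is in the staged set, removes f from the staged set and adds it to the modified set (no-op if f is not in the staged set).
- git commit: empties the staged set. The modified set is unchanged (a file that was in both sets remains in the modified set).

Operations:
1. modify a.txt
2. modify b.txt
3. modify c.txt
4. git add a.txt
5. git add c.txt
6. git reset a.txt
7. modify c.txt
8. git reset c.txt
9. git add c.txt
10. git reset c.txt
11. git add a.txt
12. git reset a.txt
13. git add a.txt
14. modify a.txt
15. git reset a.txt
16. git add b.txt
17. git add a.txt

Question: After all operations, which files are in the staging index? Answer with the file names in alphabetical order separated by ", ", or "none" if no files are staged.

Answer: a.txt, b.txt

Derivation:
After op 1 (modify a.txt): modified={a.txt} staged={none}
After op 2 (modify b.txt): modified={a.txt, b.txt} staged={none}
After op 3 (modify c.txt): modified={a.txt, b.txt, c.txt} staged={none}
After op 4 (git add a.txt): modified={b.txt, c.txt} staged={a.txt}
After op 5 (git add c.txt): modified={b.txt} staged={a.txt, c.txt}
After op 6 (git reset a.txt): modified={a.txt, b.txt} staged={c.txt}
After op 7 (modify c.txt): modified={a.txt, b.txt, c.txt} staged={c.txt}
After op 8 (git reset c.txt): modified={a.txt, b.txt, c.txt} staged={none}
After op 9 (git add c.txt): modified={a.txt, b.txt} staged={c.txt}
After op 10 (git reset c.txt): modified={a.txt, b.txt, c.txt} staged={none}
After op 11 (git add a.txt): modified={b.txt, c.txt} staged={a.txt}
After op 12 (git reset a.txt): modified={a.txt, b.txt, c.txt} staged={none}
After op 13 (git add a.txt): modified={b.txt, c.txt} staged={a.txt}
After op 14 (modify a.txt): modified={a.txt, b.txt, c.txt} staged={a.txt}
After op 15 (git reset a.txt): modified={a.txt, b.txt, c.txt} staged={none}
After op 16 (git add b.txt): modified={a.txt, c.txt} staged={b.txt}
After op 17 (git add a.txt): modified={c.txt} staged={a.txt, b.txt}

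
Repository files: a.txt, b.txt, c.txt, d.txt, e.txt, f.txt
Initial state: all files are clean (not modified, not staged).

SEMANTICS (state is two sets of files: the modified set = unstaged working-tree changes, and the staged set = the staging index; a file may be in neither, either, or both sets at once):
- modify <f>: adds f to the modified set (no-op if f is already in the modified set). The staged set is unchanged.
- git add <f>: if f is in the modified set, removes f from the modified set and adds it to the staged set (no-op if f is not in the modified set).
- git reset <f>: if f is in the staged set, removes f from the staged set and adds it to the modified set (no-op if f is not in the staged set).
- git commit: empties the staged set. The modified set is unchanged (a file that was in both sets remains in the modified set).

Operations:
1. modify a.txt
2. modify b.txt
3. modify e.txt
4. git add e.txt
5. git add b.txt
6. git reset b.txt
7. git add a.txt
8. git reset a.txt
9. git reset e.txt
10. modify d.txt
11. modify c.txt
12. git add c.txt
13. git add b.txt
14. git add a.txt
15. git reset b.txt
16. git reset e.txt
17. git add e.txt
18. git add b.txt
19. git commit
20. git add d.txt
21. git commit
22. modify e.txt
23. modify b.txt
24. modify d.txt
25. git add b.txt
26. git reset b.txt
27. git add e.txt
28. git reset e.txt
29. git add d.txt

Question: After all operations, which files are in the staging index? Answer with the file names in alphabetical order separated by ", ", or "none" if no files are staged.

Answer: d.txt

Derivation:
After op 1 (modify a.txt): modified={a.txt} staged={none}
After op 2 (modify b.txt): modified={a.txt, b.txt} staged={none}
After op 3 (modify e.txt): modified={a.txt, b.txt, e.txt} staged={none}
After op 4 (git add e.txt): modified={a.txt, b.txt} staged={e.txt}
After op 5 (git add b.txt): modified={a.txt} staged={b.txt, e.txt}
After op 6 (git reset b.txt): modified={a.txt, b.txt} staged={e.txt}
After op 7 (git add a.txt): modified={b.txt} staged={a.txt, e.txt}
After op 8 (git reset a.txt): modified={a.txt, b.txt} staged={e.txt}
After op 9 (git reset e.txt): modified={a.txt, b.txt, e.txt} staged={none}
After op 10 (modify d.txt): modified={a.txt, b.txt, d.txt, e.txt} staged={none}
After op 11 (modify c.txt): modified={a.txt, b.txt, c.txt, d.txt, e.txt} staged={none}
After op 12 (git add c.txt): modified={a.txt, b.txt, d.txt, e.txt} staged={c.txt}
After op 13 (git add b.txt): modified={a.txt, d.txt, e.txt} staged={b.txt, c.txt}
After op 14 (git add a.txt): modified={d.txt, e.txt} staged={a.txt, b.txt, c.txt}
After op 15 (git reset b.txt): modified={b.txt, d.txt, e.txt} staged={a.txt, c.txt}
After op 16 (git reset e.txt): modified={b.txt, d.txt, e.txt} staged={a.txt, c.txt}
After op 17 (git add e.txt): modified={b.txt, d.txt} staged={a.txt, c.txt, e.txt}
After op 18 (git add b.txt): modified={d.txt} staged={a.txt, b.txt, c.txt, e.txt}
After op 19 (git commit): modified={d.txt} staged={none}
After op 20 (git add d.txt): modified={none} staged={d.txt}
After op 21 (git commit): modified={none} staged={none}
After op 22 (modify e.txt): modified={e.txt} staged={none}
After op 23 (modify b.txt): modified={b.txt, e.txt} staged={none}
After op 24 (modify d.txt): modified={b.txt, d.txt, e.txt} staged={none}
After op 25 (git add b.txt): modified={d.txt, e.txt} staged={b.txt}
After op 26 (git reset b.txt): modified={b.txt, d.txt, e.txt} staged={none}
After op 27 (git add e.txt): modified={b.txt, d.txt} staged={e.txt}
After op 28 (git reset e.txt): modified={b.txt, d.txt, e.txt} staged={none}
After op 29 (git add d.txt): modified={b.txt, e.txt} staged={d.txt}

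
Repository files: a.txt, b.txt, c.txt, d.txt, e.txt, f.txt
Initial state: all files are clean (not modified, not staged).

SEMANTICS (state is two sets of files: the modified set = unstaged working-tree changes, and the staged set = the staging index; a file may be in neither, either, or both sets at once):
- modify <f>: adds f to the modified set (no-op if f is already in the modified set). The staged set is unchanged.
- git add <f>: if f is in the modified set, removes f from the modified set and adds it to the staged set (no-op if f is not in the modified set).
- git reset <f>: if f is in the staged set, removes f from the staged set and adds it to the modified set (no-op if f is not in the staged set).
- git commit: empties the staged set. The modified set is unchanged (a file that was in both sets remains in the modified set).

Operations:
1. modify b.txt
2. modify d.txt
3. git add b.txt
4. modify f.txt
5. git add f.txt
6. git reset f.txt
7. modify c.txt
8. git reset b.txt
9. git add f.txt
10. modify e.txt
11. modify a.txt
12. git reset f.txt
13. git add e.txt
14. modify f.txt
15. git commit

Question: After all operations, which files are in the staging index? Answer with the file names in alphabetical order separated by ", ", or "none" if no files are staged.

Answer: none

Derivation:
After op 1 (modify b.txt): modified={b.txt} staged={none}
After op 2 (modify d.txt): modified={b.txt, d.txt} staged={none}
After op 3 (git add b.txt): modified={d.txt} staged={b.txt}
After op 4 (modify f.txt): modified={d.txt, f.txt} staged={b.txt}
After op 5 (git add f.txt): modified={d.txt} staged={b.txt, f.txt}
After op 6 (git reset f.txt): modified={d.txt, f.txt} staged={b.txt}
After op 7 (modify c.txt): modified={c.txt, d.txt, f.txt} staged={b.txt}
After op 8 (git reset b.txt): modified={b.txt, c.txt, d.txt, f.txt} staged={none}
After op 9 (git add f.txt): modified={b.txt, c.txt, d.txt} staged={f.txt}
After op 10 (modify e.txt): modified={b.txt, c.txt, d.txt, e.txt} staged={f.txt}
After op 11 (modify a.txt): modified={a.txt, b.txt, c.txt, d.txt, e.txt} staged={f.txt}
After op 12 (git reset f.txt): modified={a.txt, b.txt, c.txt, d.txt, e.txt, f.txt} staged={none}
After op 13 (git add e.txt): modified={a.txt, b.txt, c.txt, d.txt, f.txt} staged={e.txt}
After op 14 (modify f.txt): modified={a.txt, b.txt, c.txt, d.txt, f.txt} staged={e.txt}
After op 15 (git commit): modified={a.txt, b.txt, c.txt, d.txt, f.txt} staged={none}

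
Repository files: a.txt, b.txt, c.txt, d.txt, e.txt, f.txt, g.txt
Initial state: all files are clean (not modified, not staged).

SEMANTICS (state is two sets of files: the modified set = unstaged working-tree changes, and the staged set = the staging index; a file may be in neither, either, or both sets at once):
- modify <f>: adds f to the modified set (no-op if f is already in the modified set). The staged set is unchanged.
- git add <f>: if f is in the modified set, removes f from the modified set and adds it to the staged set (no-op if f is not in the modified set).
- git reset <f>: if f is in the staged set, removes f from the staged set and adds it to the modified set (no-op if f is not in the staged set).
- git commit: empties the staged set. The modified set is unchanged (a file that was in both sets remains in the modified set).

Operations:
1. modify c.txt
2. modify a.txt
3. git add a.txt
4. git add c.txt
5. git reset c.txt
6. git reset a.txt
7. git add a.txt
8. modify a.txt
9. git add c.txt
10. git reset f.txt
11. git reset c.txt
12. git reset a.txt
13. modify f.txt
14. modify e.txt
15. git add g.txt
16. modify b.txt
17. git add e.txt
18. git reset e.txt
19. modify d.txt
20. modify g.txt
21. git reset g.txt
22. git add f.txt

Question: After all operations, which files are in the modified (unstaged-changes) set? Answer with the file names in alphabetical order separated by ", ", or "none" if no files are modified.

After op 1 (modify c.txt): modified={c.txt} staged={none}
After op 2 (modify a.txt): modified={a.txt, c.txt} staged={none}
After op 3 (git add a.txt): modified={c.txt} staged={a.txt}
After op 4 (git add c.txt): modified={none} staged={a.txt, c.txt}
After op 5 (git reset c.txt): modified={c.txt} staged={a.txt}
After op 6 (git reset a.txt): modified={a.txt, c.txt} staged={none}
After op 7 (git add a.txt): modified={c.txt} staged={a.txt}
After op 8 (modify a.txt): modified={a.txt, c.txt} staged={a.txt}
After op 9 (git add c.txt): modified={a.txt} staged={a.txt, c.txt}
After op 10 (git reset f.txt): modified={a.txt} staged={a.txt, c.txt}
After op 11 (git reset c.txt): modified={a.txt, c.txt} staged={a.txt}
After op 12 (git reset a.txt): modified={a.txt, c.txt} staged={none}
After op 13 (modify f.txt): modified={a.txt, c.txt, f.txt} staged={none}
After op 14 (modify e.txt): modified={a.txt, c.txt, e.txt, f.txt} staged={none}
After op 15 (git add g.txt): modified={a.txt, c.txt, e.txt, f.txt} staged={none}
After op 16 (modify b.txt): modified={a.txt, b.txt, c.txt, e.txt, f.txt} staged={none}
After op 17 (git add e.txt): modified={a.txt, b.txt, c.txt, f.txt} staged={e.txt}
After op 18 (git reset e.txt): modified={a.txt, b.txt, c.txt, e.txt, f.txt} staged={none}
After op 19 (modify d.txt): modified={a.txt, b.txt, c.txt, d.txt, e.txt, f.txt} staged={none}
After op 20 (modify g.txt): modified={a.txt, b.txt, c.txt, d.txt, e.txt, f.txt, g.txt} staged={none}
After op 21 (git reset g.txt): modified={a.txt, b.txt, c.txt, d.txt, e.txt, f.txt, g.txt} staged={none}
After op 22 (git add f.txt): modified={a.txt, b.txt, c.txt, d.txt, e.txt, g.txt} staged={f.txt}

Answer: a.txt, b.txt, c.txt, d.txt, e.txt, g.txt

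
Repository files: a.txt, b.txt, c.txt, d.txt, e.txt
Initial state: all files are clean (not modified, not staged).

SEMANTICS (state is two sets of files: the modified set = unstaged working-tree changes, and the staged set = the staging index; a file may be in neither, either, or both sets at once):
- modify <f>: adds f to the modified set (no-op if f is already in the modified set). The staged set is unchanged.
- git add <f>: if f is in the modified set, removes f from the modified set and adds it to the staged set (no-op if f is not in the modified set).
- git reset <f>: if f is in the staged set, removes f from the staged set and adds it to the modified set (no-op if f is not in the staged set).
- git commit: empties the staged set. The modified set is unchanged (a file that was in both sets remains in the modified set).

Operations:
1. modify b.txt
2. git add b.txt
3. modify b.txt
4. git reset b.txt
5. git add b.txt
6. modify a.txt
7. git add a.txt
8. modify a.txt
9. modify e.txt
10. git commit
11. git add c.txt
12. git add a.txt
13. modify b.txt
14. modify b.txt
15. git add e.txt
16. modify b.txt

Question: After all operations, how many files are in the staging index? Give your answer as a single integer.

Answer: 2

Derivation:
After op 1 (modify b.txt): modified={b.txt} staged={none}
After op 2 (git add b.txt): modified={none} staged={b.txt}
After op 3 (modify b.txt): modified={b.txt} staged={b.txt}
After op 4 (git reset b.txt): modified={b.txt} staged={none}
After op 5 (git add b.txt): modified={none} staged={b.txt}
After op 6 (modify a.txt): modified={a.txt} staged={b.txt}
After op 7 (git add a.txt): modified={none} staged={a.txt, b.txt}
After op 8 (modify a.txt): modified={a.txt} staged={a.txt, b.txt}
After op 9 (modify e.txt): modified={a.txt, e.txt} staged={a.txt, b.txt}
After op 10 (git commit): modified={a.txt, e.txt} staged={none}
After op 11 (git add c.txt): modified={a.txt, e.txt} staged={none}
After op 12 (git add a.txt): modified={e.txt} staged={a.txt}
After op 13 (modify b.txt): modified={b.txt, e.txt} staged={a.txt}
After op 14 (modify b.txt): modified={b.txt, e.txt} staged={a.txt}
After op 15 (git add e.txt): modified={b.txt} staged={a.txt, e.txt}
After op 16 (modify b.txt): modified={b.txt} staged={a.txt, e.txt}
Final staged set: {a.txt, e.txt} -> count=2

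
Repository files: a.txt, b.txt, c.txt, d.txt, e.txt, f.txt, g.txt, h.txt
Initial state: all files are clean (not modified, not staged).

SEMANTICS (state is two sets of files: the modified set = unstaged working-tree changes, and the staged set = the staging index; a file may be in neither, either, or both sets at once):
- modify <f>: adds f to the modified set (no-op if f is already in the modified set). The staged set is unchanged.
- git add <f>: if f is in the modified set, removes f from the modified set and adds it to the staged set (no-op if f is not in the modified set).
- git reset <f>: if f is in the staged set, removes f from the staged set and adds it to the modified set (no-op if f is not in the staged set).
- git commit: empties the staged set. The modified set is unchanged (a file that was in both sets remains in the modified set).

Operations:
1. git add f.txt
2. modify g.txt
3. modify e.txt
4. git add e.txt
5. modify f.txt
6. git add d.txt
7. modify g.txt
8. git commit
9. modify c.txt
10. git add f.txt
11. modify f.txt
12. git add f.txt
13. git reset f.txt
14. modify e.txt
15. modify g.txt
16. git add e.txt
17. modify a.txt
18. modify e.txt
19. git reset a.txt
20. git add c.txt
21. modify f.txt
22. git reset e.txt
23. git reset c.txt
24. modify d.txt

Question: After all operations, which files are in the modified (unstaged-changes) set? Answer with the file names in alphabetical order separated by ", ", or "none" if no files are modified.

After op 1 (git add f.txt): modified={none} staged={none}
After op 2 (modify g.txt): modified={g.txt} staged={none}
After op 3 (modify e.txt): modified={e.txt, g.txt} staged={none}
After op 4 (git add e.txt): modified={g.txt} staged={e.txt}
After op 5 (modify f.txt): modified={f.txt, g.txt} staged={e.txt}
After op 6 (git add d.txt): modified={f.txt, g.txt} staged={e.txt}
After op 7 (modify g.txt): modified={f.txt, g.txt} staged={e.txt}
After op 8 (git commit): modified={f.txt, g.txt} staged={none}
After op 9 (modify c.txt): modified={c.txt, f.txt, g.txt} staged={none}
After op 10 (git add f.txt): modified={c.txt, g.txt} staged={f.txt}
After op 11 (modify f.txt): modified={c.txt, f.txt, g.txt} staged={f.txt}
After op 12 (git add f.txt): modified={c.txt, g.txt} staged={f.txt}
After op 13 (git reset f.txt): modified={c.txt, f.txt, g.txt} staged={none}
After op 14 (modify e.txt): modified={c.txt, e.txt, f.txt, g.txt} staged={none}
After op 15 (modify g.txt): modified={c.txt, e.txt, f.txt, g.txt} staged={none}
After op 16 (git add e.txt): modified={c.txt, f.txt, g.txt} staged={e.txt}
After op 17 (modify a.txt): modified={a.txt, c.txt, f.txt, g.txt} staged={e.txt}
After op 18 (modify e.txt): modified={a.txt, c.txt, e.txt, f.txt, g.txt} staged={e.txt}
After op 19 (git reset a.txt): modified={a.txt, c.txt, e.txt, f.txt, g.txt} staged={e.txt}
After op 20 (git add c.txt): modified={a.txt, e.txt, f.txt, g.txt} staged={c.txt, e.txt}
After op 21 (modify f.txt): modified={a.txt, e.txt, f.txt, g.txt} staged={c.txt, e.txt}
After op 22 (git reset e.txt): modified={a.txt, e.txt, f.txt, g.txt} staged={c.txt}
After op 23 (git reset c.txt): modified={a.txt, c.txt, e.txt, f.txt, g.txt} staged={none}
After op 24 (modify d.txt): modified={a.txt, c.txt, d.txt, e.txt, f.txt, g.txt} staged={none}

Answer: a.txt, c.txt, d.txt, e.txt, f.txt, g.txt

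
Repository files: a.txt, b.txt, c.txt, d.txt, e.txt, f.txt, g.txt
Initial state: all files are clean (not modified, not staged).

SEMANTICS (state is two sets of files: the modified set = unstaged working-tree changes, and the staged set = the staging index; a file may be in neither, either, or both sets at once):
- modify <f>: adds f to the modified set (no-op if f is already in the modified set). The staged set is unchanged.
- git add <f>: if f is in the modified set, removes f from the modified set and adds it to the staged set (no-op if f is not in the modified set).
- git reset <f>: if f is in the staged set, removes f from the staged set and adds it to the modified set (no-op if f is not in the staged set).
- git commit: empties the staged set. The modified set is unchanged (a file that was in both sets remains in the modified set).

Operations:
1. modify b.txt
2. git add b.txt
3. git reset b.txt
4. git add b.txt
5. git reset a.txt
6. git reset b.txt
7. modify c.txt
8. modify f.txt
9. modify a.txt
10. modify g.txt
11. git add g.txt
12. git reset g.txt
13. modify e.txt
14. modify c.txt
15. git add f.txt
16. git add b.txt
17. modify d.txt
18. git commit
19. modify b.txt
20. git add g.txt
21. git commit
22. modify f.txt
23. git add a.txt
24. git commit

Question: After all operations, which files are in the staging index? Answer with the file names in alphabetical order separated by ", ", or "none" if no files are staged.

Answer: none

Derivation:
After op 1 (modify b.txt): modified={b.txt} staged={none}
After op 2 (git add b.txt): modified={none} staged={b.txt}
After op 3 (git reset b.txt): modified={b.txt} staged={none}
After op 4 (git add b.txt): modified={none} staged={b.txt}
After op 5 (git reset a.txt): modified={none} staged={b.txt}
After op 6 (git reset b.txt): modified={b.txt} staged={none}
After op 7 (modify c.txt): modified={b.txt, c.txt} staged={none}
After op 8 (modify f.txt): modified={b.txt, c.txt, f.txt} staged={none}
After op 9 (modify a.txt): modified={a.txt, b.txt, c.txt, f.txt} staged={none}
After op 10 (modify g.txt): modified={a.txt, b.txt, c.txt, f.txt, g.txt} staged={none}
After op 11 (git add g.txt): modified={a.txt, b.txt, c.txt, f.txt} staged={g.txt}
After op 12 (git reset g.txt): modified={a.txt, b.txt, c.txt, f.txt, g.txt} staged={none}
After op 13 (modify e.txt): modified={a.txt, b.txt, c.txt, e.txt, f.txt, g.txt} staged={none}
After op 14 (modify c.txt): modified={a.txt, b.txt, c.txt, e.txt, f.txt, g.txt} staged={none}
After op 15 (git add f.txt): modified={a.txt, b.txt, c.txt, e.txt, g.txt} staged={f.txt}
After op 16 (git add b.txt): modified={a.txt, c.txt, e.txt, g.txt} staged={b.txt, f.txt}
After op 17 (modify d.txt): modified={a.txt, c.txt, d.txt, e.txt, g.txt} staged={b.txt, f.txt}
After op 18 (git commit): modified={a.txt, c.txt, d.txt, e.txt, g.txt} staged={none}
After op 19 (modify b.txt): modified={a.txt, b.txt, c.txt, d.txt, e.txt, g.txt} staged={none}
After op 20 (git add g.txt): modified={a.txt, b.txt, c.txt, d.txt, e.txt} staged={g.txt}
After op 21 (git commit): modified={a.txt, b.txt, c.txt, d.txt, e.txt} staged={none}
After op 22 (modify f.txt): modified={a.txt, b.txt, c.txt, d.txt, e.txt, f.txt} staged={none}
After op 23 (git add a.txt): modified={b.txt, c.txt, d.txt, e.txt, f.txt} staged={a.txt}
After op 24 (git commit): modified={b.txt, c.txt, d.txt, e.txt, f.txt} staged={none}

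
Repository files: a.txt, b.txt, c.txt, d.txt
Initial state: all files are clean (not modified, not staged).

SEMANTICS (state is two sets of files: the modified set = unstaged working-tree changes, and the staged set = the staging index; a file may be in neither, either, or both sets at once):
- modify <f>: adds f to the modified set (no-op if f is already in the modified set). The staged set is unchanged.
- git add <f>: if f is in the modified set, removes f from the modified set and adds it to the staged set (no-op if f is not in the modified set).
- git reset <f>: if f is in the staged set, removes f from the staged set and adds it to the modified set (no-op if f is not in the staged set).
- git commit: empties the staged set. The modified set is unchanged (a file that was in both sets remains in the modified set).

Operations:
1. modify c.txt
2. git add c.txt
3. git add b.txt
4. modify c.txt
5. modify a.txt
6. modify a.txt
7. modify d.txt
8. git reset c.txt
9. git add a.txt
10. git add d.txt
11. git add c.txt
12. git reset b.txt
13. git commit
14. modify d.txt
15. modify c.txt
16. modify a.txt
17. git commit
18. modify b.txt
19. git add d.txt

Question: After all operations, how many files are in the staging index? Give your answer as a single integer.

After op 1 (modify c.txt): modified={c.txt} staged={none}
After op 2 (git add c.txt): modified={none} staged={c.txt}
After op 3 (git add b.txt): modified={none} staged={c.txt}
After op 4 (modify c.txt): modified={c.txt} staged={c.txt}
After op 5 (modify a.txt): modified={a.txt, c.txt} staged={c.txt}
After op 6 (modify a.txt): modified={a.txt, c.txt} staged={c.txt}
After op 7 (modify d.txt): modified={a.txt, c.txt, d.txt} staged={c.txt}
After op 8 (git reset c.txt): modified={a.txt, c.txt, d.txt} staged={none}
After op 9 (git add a.txt): modified={c.txt, d.txt} staged={a.txt}
After op 10 (git add d.txt): modified={c.txt} staged={a.txt, d.txt}
After op 11 (git add c.txt): modified={none} staged={a.txt, c.txt, d.txt}
After op 12 (git reset b.txt): modified={none} staged={a.txt, c.txt, d.txt}
After op 13 (git commit): modified={none} staged={none}
After op 14 (modify d.txt): modified={d.txt} staged={none}
After op 15 (modify c.txt): modified={c.txt, d.txt} staged={none}
After op 16 (modify a.txt): modified={a.txt, c.txt, d.txt} staged={none}
After op 17 (git commit): modified={a.txt, c.txt, d.txt} staged={none}
After op 18 (modify b.txt): modified={a.txt, b.txt, c.txt, d.txt} staged={none}
After op 19 (git add d.txt): modified={a.txt, b.txt, c.txt} staged={d.txt}
Final staged set: {d.txt} -> count=1

Answer: 1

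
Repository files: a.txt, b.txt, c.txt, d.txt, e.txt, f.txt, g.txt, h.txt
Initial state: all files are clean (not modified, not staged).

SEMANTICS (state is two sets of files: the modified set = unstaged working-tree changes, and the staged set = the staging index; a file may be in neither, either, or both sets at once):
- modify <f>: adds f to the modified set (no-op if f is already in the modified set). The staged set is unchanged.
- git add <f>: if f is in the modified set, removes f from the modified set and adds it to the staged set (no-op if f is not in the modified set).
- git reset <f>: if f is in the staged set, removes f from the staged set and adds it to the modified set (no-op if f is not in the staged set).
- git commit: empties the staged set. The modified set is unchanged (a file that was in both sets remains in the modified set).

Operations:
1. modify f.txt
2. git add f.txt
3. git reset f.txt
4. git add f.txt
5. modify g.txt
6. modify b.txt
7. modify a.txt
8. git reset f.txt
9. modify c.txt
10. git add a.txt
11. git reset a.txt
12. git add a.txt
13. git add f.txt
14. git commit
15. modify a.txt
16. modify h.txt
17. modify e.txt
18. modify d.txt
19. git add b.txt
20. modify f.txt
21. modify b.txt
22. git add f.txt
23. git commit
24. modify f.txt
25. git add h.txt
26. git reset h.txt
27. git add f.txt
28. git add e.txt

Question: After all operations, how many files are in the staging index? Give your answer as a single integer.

Answer: 2

Derivation:
After op 1 (modify f.txt): modified={f.txt} staged={none}
After op 2 (git add f.txt): modified={none} staged={f.txt}
After op 3 (git reset f.txt): modified={f.txt} staged={none}
After op 4 (git add f.txt): modified={none} staged={f.txt}
After op 5 (modify g.txt): modified={g.txt} staged={f.txt}
After op 6 (modify b.txt): modified={b.txt, g.txt} staged={f.txt}
After op 7 (modify a.txt): modified={a.txt, b.txt, g.txt} staged={f.txt}
After op 8 (git reset f.txt): modified={a.txt, b.txt, f.txt, g.txt} staged={none}
After op 9 (modify c.txt): modified={a.txt, b.txt, c.txt, f.txt, g.txt} staged={none}
After op 10 (git add a.txt): modified={b.txt, c.txt, f.txt, g.txt} staged={a.txt}
After op 11 (git reset a.txt): modified={a.txt, b.txt, c.txt, f.txt, g.txt} staged={none}
After op 12 (git add a.txt): modified={b.txt, c.txt, f.txt, g.txt} staged={a.txt}
After op 13 (git add f.txt): modified={b.txt, c.txt, g.txt} staged={a.txt, f.txt}
After op 14 (git commit): modified={b.txt, c.txt, g.txt} staged={none}
After op 15 (modify a.txt): modified={a.txt, b.txt, c.txt, g.txt} staged={none}
After op 16 (modify h.txt): modified={a.txt, b.txt, c.txt, g.txt, h.txt} staged={none}
After op 17 (modify e.txt): modified={a.txt, b.txt, c.txt, e.txt, g.txt, h.txt} staged={none}
After op 18 (modify d.txt): modified={a.txt, b.txt, c.txt, d.txt, e.txt, g.txt, h.txt} staged={none}
After op 19 (git add b.txt): modified={a.txt, c.txt, d.txt, e.txt, g.txt, h.txt} staged={b.txt}
After op 20 (modify f.txt): modified={a.txt, c.txt, d.txt, e.txt, f.txt, g.txt, h.txt} staged={b.txt}
After op 21 (modify b.txt): modified={a.txt, b.txt, c.txt, d.txt, e.txt, f.txt, g.txt, h.txt} staged={b.txt}
After op 22 (git add f.txt): modified={a.txt, b.txt, c.txt, d.txt, e.txt, g.txt, h.txt} staged={b.txt, f.txt}
After op 23 (git commit): modified={a.txt, b.txt, c.txt, d.txt, e.txt, g.txt, h.txt} staged={none}
After op 24 (modify f.txt): modified={a.txt, b.txt, c.txt, d.txt, e.txt, f.txt, g.txt, h.txt} staged={none}
After op 25 (git add h.txt): modified={a.txt, b.txt, c.txt, d.txt, e.txt, f.txt, g.txt} staged={h.txt}
After op 26 (git reset h.txt): modified={a.txt, b.txt, c.txt, d.txt, e.txt, f.txt, g.txt, h.txt} staged={none}
After op 27 (git add f.txt): modified={a.txt, b.txt, c.txt, d.txt, e.txt, g.txt, h.txt} staged={f.txt}
After op 28 (git add e.txt): modified={a.txt, b.txt, c.txt, d.txt, g.txt, h.txt} staged={e.txt, f.txt}
Final staged set: {e.txt, f.txt} -> count=2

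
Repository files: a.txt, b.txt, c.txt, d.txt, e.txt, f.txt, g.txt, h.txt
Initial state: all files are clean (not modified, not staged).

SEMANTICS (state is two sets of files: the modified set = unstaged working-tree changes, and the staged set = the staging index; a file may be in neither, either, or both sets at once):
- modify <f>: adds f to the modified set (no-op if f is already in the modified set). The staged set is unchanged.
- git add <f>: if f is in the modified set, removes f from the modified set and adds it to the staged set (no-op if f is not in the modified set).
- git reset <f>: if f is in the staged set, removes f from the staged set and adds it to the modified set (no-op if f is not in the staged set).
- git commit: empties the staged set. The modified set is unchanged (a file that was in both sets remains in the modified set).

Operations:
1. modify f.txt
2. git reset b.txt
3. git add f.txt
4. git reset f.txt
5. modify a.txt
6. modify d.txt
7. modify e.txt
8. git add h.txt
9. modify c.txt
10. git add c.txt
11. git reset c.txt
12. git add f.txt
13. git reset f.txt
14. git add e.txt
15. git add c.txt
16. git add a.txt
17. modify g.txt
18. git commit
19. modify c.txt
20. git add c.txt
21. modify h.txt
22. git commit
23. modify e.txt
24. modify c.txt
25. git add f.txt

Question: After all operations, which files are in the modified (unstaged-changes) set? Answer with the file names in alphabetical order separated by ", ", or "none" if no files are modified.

After op 1 (modify f.txt): modified={f.txt} staged={none}
After op 2 (git reset b.txt): modified={f.txt} staged={none}
After op 3 (git add f.txt): modified={none} staged={f.txt}
After op 4 (git reset f.txt): modified={f.txt} staged={none}
After op 5 (modify a.txt): modified={a.txt, f.txt} staged={none}
After op 6 (modify d.txt): modified={a.txt, d.txt, f.txt} staged={none}
After op 7 (modify e.txt): modified={a.txt, d.txt, e.txt, f.txt} staged={none}
After op 8 (git add h.txt): modified={a.txt, d.txt, e.txt, f.txt} staged={none}
After op 9 (modify c.txt): modified={a.txt, c.txt, d.txt, e.txt, f.txt} staged={none}
After op 10 (git add c.txt): modified={a.txt, d.txt, e.txt, f.txt} staged={c.txt}
After op 11 (git reset c.txt): modified={a.txt, c.txt, d.txt, e.txt, f.txt} staged={none}
After op 12 (git add f.txt): modified={a.txt, c.txt, d.txt, e.txt} staged={f.txt}
After op 13 (git reset f.txt): modified={a.txt, c.txt, d.txt, e.txt, f.txt} staged={none}
After op 14 (git add e.txt): modified={a.txt, c.txt, d.txt, f.txt} staged={e.txt}
After op 15 (git add c.txt): modified={a.txt, d.txt, f.txt} staged={c.txt, e.txt}
After op 16 (git add a.txt): modified={d.txt, f.txt} staged={a.txt, c.txt, e.txt}
After op 17 (modify g.txt): modified={d.txt, f.txt, g.txt} staged={a.txt, c.txt, e.txt}
After op 18 (git commit): modified={d.txt, f.txt, g.txt} staged={none}
After op 19 (modify c.txt): modified={c.txt, d.txt, f.txt, g.txt} staged={none}
After op 20 (git add c.txt): modified={d.txt, f.txt, g.txt} staged={c.txt}
After op 21 (modify h.txt): modified={d.txt, f.txt, g.txt, h.txt} staged={c.txt}
After op 22 (git commit): modified={d.txt, f.txt, g.txt, h.txt} staged={none}
After op 23 (modify e.txt): modified={d.txt, e.txt, f.txt, g.txt, h.txt} staged={none}
After op 24 (modify c.txt): modified={c.txt, d.txt, e.txt, f.txt, g.txt, h.txt} staged={none}
After op 25 (git add f.txt): modified={c.txt, d.txt, e.txt, g.txt, h.txt} staged={f.txt}

Answer: c.txt, d.txt, e.txt, g.txt, h.txt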